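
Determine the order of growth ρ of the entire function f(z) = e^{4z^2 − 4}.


|e^{4z^2 − 4}| = e^{Re(4·z^2) + -4} ≤ e^{4|z|^2 + -4} = e^{4r^2 + -4} on |z| = r, so ρ ≤ 2. Choosing z on |z|=r so that 4·z^2 is real positive (always possible by picking arg z appropriately) gives |f(z)| = e^{4r^2 + -4}, matching the bound. The additive constant -4 does not affect log log M(r) ~ 2·log r. Hence ρ = 2.
Therefore ρ = 2.

Order ρ = 2.


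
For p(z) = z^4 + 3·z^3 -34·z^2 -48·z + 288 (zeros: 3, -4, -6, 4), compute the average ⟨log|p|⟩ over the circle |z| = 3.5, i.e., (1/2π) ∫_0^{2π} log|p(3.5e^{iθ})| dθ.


Zeros: -6, -4, 3, 4; r = 3.5.
Inside |z| < r: 3. Outside (|z| ≥ r): -6, -4, 4.
p(0) = 288, so log|p(0)| = log(288) = 5.6630.
Apply Jensen: I(r) = log|p(0)| + Σ_k log(r/|z_k|), summed over zeros inside |z| < r.
  log(r/|z_k|) for z_k = 3: log(3.5/3) = 0.1542
  Outside zeros (-6, -4, 4) contribute nothing to the Jensen sum.
Sum over inside zeros: 0.1542.
I(r) = log|p(0)| + (inside sum) = 5.6630 + 0.1542 = 5.8171.
Note: since some zeros are outside |z| ≤ r, the simplified n·log(r) form does NOT apply — only the inside zeros contribute.

I(r) ≈ 5.8171.


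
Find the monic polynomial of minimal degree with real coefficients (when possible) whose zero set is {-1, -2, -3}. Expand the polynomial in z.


The polynomial is p(z) = ∏_{α ∈ S} (z − α), where S = {-1, -2, -3}.
Expanding the product yields: p(z) = z^3 + 6·z^2 + 11·z + 6.
The resulting polynomial has degree 3 and real coefficients as required.

p(z) = z^3 + 6·z^2 + 11·z + 6.


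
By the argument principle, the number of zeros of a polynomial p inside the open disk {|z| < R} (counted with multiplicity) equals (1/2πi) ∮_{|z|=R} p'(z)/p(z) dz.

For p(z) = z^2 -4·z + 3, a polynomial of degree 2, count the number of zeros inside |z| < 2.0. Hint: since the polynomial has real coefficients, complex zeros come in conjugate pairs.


The zeros of p are: 1, 3.
Their magnitudes are: 1, 3.
Zeros with |z| < R = 2.0: 1.
Count = 1.
By the argument principle, (1/2πi) ∮_{|z|=R} p'(z)/p(z) dz equals exactly this count.

Number of zeros inside |z| < 2.0: 1.


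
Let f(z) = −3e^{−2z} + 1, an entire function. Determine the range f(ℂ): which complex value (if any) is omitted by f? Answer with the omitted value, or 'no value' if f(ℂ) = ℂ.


Little Picard bounds the complement of f(ℂ) to at most one point.
e^{−2z} is never zero on ℂ, so -3·e^{−2z} takes every value in ℂ ∖ {0}. Adding 1 shifts the range to ℂ ∖ {1}. Thus f omits exactly the value 1.

Omitted value: 1.


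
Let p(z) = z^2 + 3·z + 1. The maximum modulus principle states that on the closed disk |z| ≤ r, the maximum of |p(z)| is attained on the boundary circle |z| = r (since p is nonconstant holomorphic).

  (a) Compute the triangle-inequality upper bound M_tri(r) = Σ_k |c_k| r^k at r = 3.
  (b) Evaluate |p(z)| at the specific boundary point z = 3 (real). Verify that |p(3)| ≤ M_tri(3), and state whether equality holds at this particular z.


Coefficients: c_0 = 1, c_1 = 3, c_2 = 1. Radius r = 3.
Part (a). Triangle bound: M_tri(r) = Σ_k |c_k| r^k
  = |1|·3^0 + |3|·3^1 + |1|·3^2
  = 1 + 9 + 9 = 19.
This bounds M(r) := max_{|z|=r} |p(z)| from above; equality holds iff all terms c_k z^k can be made to align in phase at a single z on |z|=r.
Part (b). At z = 3 (real, on the circle |z| = r):
  p(3) = (1)·3^0 + (3)·3^1 + (1)·3^2 = 19.
  |p(3)| = 19.
Since all nonzero coefficients share the same sign, |p(3)| = 19 = M_tri(3); the triangle bound is attained at z = 3, so in fact M(r) = 19.

M_tri(3) = 19; |p(3)| = 19; equality at z=3: yes.


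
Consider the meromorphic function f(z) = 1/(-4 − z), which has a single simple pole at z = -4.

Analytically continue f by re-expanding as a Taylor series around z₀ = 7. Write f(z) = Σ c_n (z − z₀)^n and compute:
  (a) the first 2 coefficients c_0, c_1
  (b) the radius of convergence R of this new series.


Let w = z − z₀, so z = z₀ + w.
Then -4 − z = -4 − (z₀ + w) = (-4 − z₀) − w = -11 − w.
f(z) = 1/(-11 − w) = (1/(-11)) · 1/(1 − w/(-11)) = Σ_{n≥0} w^n / (-11)^(n+1).
So c_n = 1/(-11)^(n+1):
  c_0 = 1/(-11)^1 = -1/11.
  c_1 = 1/(-11)^2 = 1/121.
The series is valid for |w/d| < 1, i.e. |z − z₀| < |d|.
Radius of convergence: R = |-4 − z₀| = |-11| = 11 (distance from z₀ to the singularity z = -4).

c_0 = -1/11, c_1 = 1/121; R = 11.


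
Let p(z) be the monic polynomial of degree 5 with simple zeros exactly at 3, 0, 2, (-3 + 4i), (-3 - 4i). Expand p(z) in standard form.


The polynomial is p(z) = ∏_{α ∈ S} (z − α), where S = {3, 0, 2, (-3 + 4i), (-3 - 4i)}.
Expanding the product yields: p(z) = z^5 + z^4 + z^3 -89·z^2 + 150·z.
Note conjugate pairs combine to real quadratics: (z − (-3+4i))(z − (-3−4i)) = z² + 6z + 25.
The resulting polynomial has degree 5 and real coefficients as required.

p(z) = z^5 + z^4 + z^3 -89·z^2 + 150·z.


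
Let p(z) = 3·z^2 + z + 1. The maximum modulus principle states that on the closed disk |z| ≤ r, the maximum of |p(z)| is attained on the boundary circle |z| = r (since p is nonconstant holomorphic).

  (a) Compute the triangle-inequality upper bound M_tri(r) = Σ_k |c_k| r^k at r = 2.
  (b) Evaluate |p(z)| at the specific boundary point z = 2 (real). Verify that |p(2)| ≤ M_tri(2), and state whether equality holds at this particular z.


Coefficients: c_0 = 1, c_1 = 1, c_2 = 3. Radius r = 2.
Part (a). Triangle bound: M_tri(r) = Σ_k |c_k| r^k
  = |1|·2^0 + |1|·2^1 + |3|·2^2
  = 1 + 2 + 12 = 15.
This bounds M(r) := max_{|z|=r} |p(z)| from above; equality holds iff all terms c_k z^k can be made to align in phase at a single z on |z|=r.
Part (b). At z = 2 (real, on the circle |z| = r):
  p(2) = (1)·2^0 + (1)·2^1 + (3)·2^2 = 15.
  |p(2)| = 15.
Since all nonzero coefficients share the same sign, |p(2)| = 15 = M_tri(2); the triangle bound is attained at z = 2, so in fact M(r) = 15.

M_tri(2) = 15; |p(2)| = 15; equality at z=2: yes.


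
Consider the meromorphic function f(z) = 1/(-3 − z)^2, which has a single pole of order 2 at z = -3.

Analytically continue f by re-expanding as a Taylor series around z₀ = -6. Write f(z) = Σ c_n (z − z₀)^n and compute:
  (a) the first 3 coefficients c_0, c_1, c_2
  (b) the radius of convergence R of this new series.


Let w = z − z₀, so z = z₀ + w.
Then -3 − z = -3 − (z₀ + w) = (-3 − z₀) − w = 3 − w.
f(z) = 1/(3 − w)^2 = (1/(3)^2) · (1 − w/(3))^{−2}.
By the binomial series (1−u)^{−2} = Σ_{n≥0} C(n+1, 1) u^n for |u|<1, with u = w/(3):
  c_n = C(n+1, 1) / (3)^(n+2).
  c_0 = 1/(3)^2 = 1/9.
  c_1 = 2/(3)^3 = 2/27.
  c_2 = 3/(3)^4 = 1/27.
The series is valid for |w/d| < 1, i.e. |z − z₀| < |d|.
Radius of convergence: R = |-3 − z₀| = |3| = 3 (distance from z₀ to the singularity z = -3).

c_0 = 1/9, c_1 = 2/27, c_2 = 1/27; R = 3.


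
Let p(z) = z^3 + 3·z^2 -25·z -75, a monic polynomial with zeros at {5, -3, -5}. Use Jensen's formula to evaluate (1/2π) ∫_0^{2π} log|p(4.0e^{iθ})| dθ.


Zeros: -5, -3, 5; r = 4.0.
Inside |z| < r: -3. Outside (|z| ≥ r): -5, 5.
p(0) = -75, so log|p(0)| = log(75) = 4.3175.
Apply Jensen: I(r) = log|p(0)| + Σ_k log(r/|z_k|), summed over zeros inside |z| < r.
  log(r/|z_k|) for z_k = -3: log(4.0/3) = 0.2877
  Outside zeros (-5, 5) contribute nothing to the Jensen sum.
Sum over inside zeros: 0.2877.
I(r) = log|p(0)| + (inside sum) = 4.3175 + 0.2877 = 4.6052.
Note: since some zeros are outside |z| ≤ r, the simplified n·log(r) form does NOT apply — only the inside zeros contribute.

I(r) ≈ 4.6052.


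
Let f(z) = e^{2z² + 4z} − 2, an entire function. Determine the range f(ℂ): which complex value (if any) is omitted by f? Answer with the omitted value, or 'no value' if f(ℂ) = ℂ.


Little Picard bounds the complement of f(ℂ) to at most one point.
The exponent g(z) = 2z² + 4z is a nonconstant polynomial, hence surjective onto ℂ. So e^{g(z)} takes every value in {e^w : w ∈ ℂ} = ℂ ∖ {0}. Adding -2 shifts the range to ℂ ∖ {-2}. f omits exactly -2.

Omitted value: -2.


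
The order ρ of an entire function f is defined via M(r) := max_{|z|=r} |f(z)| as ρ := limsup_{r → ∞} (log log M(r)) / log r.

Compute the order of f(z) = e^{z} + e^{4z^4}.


Each summand is entire of order 1 and 4 respectively (as in the single-exponential case). The order of a sum is at most the max of the orders, so ρ ≤ 4. For the lower bound: on |z|=r choose arg z so that 4z^4 is real positive; then |e^{4z^4}| = e^{4r^4} while |e^{1z}| ≤ e^{1r^1} = o(e^{4r^4}). So |f| ≥ e^{4r^4}(1 − o(1)) and ρ ≥ 4. Hence ρ = max(1, 4) = 4.
Therefore ρ = 4.

Order ρ = 4.


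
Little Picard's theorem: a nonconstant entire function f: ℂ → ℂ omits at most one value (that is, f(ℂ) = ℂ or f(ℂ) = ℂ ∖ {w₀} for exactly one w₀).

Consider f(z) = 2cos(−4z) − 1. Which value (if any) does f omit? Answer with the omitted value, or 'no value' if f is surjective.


Little Picard bounds the complement of f(ℂ) to at most one point.
cos is entire and surjective onto ℂ: for every w ∈ ℂ, cos(ζ) = w has a solution ζ ∈ ℂ (e.g., via the complex inverse arccos). With ζ = −4z this gives z = ζ/(-4). Then 2·cos(−4z) takes every value in 2·ℂ = ℂ, and adding -1 is a bijection of ℂ. So f is surjective and omits no value. (Note: only on the real line is cos bounded by [−1, 1].)

Omitted value: no value.


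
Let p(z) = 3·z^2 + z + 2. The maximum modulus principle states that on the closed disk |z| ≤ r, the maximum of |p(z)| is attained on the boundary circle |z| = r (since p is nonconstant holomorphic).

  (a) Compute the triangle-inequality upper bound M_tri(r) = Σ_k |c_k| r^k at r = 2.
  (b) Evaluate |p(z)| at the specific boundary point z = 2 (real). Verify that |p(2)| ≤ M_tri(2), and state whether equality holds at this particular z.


Coefficients: c_0 = 2, c_1 = 1, c_2 = 3. Radius r = 2.
Part (a). Triangle bound: M_tri(r) = Σ_k |c_k| r^k
  = |2|·2^0 + |1|·2^1 + |3|·2^2
  = 2 + 2 + 12 = 16.
This bounds M(r) := max_{|z|=r} |p(z)| from above; equality holds iff all terms c_k z^k can be made to align in phase at a single z on |z|=r.
Part (b). At z = 2 (real, on the circle |z| = r):
  p(2) = (2)·2^0 + (1)·2^1 + (3)·2^2 = 16.
  |p(2)| = 16.
Since all nonzero coefficients share the same sign, |p(2)| = 16 = M_tri(2); the triangle bound is attained at z = 2, so in fact M(r) = 16.

M_tri(2) = 16; |p(2)| = 16; equality at z=2: yes.


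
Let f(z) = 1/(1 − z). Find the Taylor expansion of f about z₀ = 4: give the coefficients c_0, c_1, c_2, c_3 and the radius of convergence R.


Let w = z − z₀, so z = z₀ + w.
Then 1 − z = 1 − (z₀ + w) = (1 − z₀) − w = -3 − w.
f(z) = 1/(-3 − w) = (1/(-3)) · 1/(1 − w/(-3)) = Σ_{n≥0} w^n / (-3)^(n+1).
So c_n = 1/(-3)^(n+1):
  c_0 = 1/(-3)^1 = -1/3.
  c_1 = 1/(-3)^2 = 1/9.
  c_2 = 1/(-3)^3 = -1/27.
  c_3 = 1/(-3)^4 = 1/81.
The series is valid for |w/d| < 1, i.e. |z − z₀| < |d|.
Radius of convergence: R = |1 − z₀| = |-3| = 3 (distance from z₀ to the singularity z = 1).

c_0 = -1/3, c_1 = 1/9, c_2 = -1/27, c_3 = 1/81; R = 3.


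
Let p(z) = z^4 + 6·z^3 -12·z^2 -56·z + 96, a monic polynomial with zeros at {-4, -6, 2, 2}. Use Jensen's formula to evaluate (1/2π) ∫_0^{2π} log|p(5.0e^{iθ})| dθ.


Zeros: -6, -4, 2, 2; r = 5.0.
Inside |z| < r: -4, 2, 2. Outside (|z| ≥ r): -6.
p(0) = 96, so log|p(0)| = log(96) = 4.5643.
Apply Jensen: I(r) = log|p(0)| + Σ_k log(r/|z_k|), summed over zeros inside |z| < r.
  log(r/|z_k|) for z_k = -4: log(5.0/4) = 0.2231
  log(r/|z_k|) for z_k = 2: log(5.0/2) = 0.9163
  log(r/|z_k|) for z_k = 2: log(5.0/2) = 0.9163
  Outside zeros (-6) contribute nothing to the Jensen sum.
Sum over inside zeros: 2.0557.
I(r) = log|p(0)| + (inside sum) = 4.5643 + 2.0557 = 6.6201.
Note: since some zeros are outside |z| ≤ r, the simplified n·log(r) form does NOT apply — only the inside zeros contribute.

I(r) ≈ 6.6201.


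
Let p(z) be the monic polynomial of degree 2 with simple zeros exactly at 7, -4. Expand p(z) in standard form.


The polynomial is p(z) = ∏_{α ∈ S} (z − α), where S = {7, -4}.
Expanding the product yields: p(z) = z^2 -3·z -28.
The resulting polynomial has degree 2 and real coefficients as required.

p(z) = z^2 -3·z -28.


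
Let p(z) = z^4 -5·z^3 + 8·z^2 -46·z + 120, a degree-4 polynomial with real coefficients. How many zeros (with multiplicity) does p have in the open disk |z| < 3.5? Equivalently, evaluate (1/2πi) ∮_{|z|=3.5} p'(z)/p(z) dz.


The zeros of p are: (-1 + 3i), (-1 - 3i), 3, 4.
Their magnitudes are: 3.162, 3.162, 3, 4.
Zeros with |z| < R = 3.5: (-1 + 3i), (-1 - 3i), 3.
Count = 3.
By the argument principle, (1/2πi) ∮_{|z|=R} p'(z)/p(z) dz equals exactly this count.

Number of zeros inside |z| < 3.5: 3.


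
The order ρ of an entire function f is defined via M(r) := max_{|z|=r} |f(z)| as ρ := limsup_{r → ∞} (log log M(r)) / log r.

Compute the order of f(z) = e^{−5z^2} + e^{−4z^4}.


Each summand is entire of order 2 and 4 respectively (as in the single-exponential case). The order of a sum is at most the max of the orders, so ρ ≤ 4. For the lower bound: on |z|=r choose arg z so that -4z^4 is real positive; then |e^{-4z^4}| = e^{4r^4} while |e^{-5z^2}| ≤ e^{5r^2} = o(e^{4r^4}). So |f| ≥ e^{4r^4}(1 − o(1)) and ρ ≥ 4. Hence ρ = max(2, 4) = 4.
Therefore ρ = 4.

Order ρ = 4.


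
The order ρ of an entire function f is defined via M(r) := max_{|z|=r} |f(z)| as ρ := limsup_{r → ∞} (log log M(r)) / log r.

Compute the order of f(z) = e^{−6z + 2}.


|e^{−6z + 2}| = e^{Re(-6·z) + 2} ≤ e^{6|z|^1 + 2} = e^{6r^1 + 2} on |z| = r, so ρ ≤ 1. Choosing z on |z|=r so that -6·z is real positive (always possible by picking arg z appropriately) gives |f(z)| = e^{6r^1 + 2}, matching the bound. The additive constant 2 does not affect log log M(r) ~ 1·log r. Hence ρ = 1.
Therefore ρ = 1.

Order ρ = 1.


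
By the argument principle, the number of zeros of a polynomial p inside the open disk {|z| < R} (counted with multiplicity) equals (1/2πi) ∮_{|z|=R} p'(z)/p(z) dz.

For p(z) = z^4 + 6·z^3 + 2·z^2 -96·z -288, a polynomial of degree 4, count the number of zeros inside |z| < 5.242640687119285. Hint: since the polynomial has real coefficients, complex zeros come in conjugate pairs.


The zeros of p are: (-3 + 3i), (-3 - 3i), -4, 4.
Their magnitudes are: 4.243, 4.243, 4, 4.
Zeros with |z| < R = 5.242640687119285: (-3 + 3i), (-3 - 3i), -4, 4.
Count = 4.
By the argument principle, (1/2πi) ∮_{|z|=R} p'(z)/p(z) dz equals exactly this count.

Number of zeros inside |z| < 5.242640687119285: 4.


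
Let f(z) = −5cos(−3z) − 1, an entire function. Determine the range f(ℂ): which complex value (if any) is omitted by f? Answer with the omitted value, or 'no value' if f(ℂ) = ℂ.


Little Picard bounds the complement of f(ℂ) to at most one point.
cos is entire and surjective onto ℂ: for every w ∈ ℂ, cos(ζ) = w has a solution ζ ∈ ℂ (e.g., via the complex inverse arccos). With ζ = −3z this gives z = ζ/(-3). Then -5·cos(−3z) takes every value in -5·ℂ = ℂ, and adding -1 is a bijection of ℂ. So f is surjective and omits no value. (Note: only on the real line is cos bounded by [−1, 1].)

Omitted value: no value.


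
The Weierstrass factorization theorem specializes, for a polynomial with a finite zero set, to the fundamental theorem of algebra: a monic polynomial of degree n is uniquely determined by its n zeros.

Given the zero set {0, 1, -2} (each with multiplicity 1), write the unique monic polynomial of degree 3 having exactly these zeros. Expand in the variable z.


The polynomial is p(z) = ∏_{α ∈ S} (z − α), where S = {0, 1, -2}.
Expanding the product yields: p(z) = z^3 + z^2 -2·z.
The resulting polynomial has degree 3 and real coefficients as required.

p(z) = z^3 + z^2 -2·z.


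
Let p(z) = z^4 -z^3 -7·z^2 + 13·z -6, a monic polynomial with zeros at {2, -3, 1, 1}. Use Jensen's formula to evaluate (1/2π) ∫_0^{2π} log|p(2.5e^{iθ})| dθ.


Zeros: -3, 1, 1, 2; r = 2.5.
Inside |z| < r: 1, 1, 2. Outside (|z| ≥ r): -3.
p(0) = -6, so log|p(0)| = log(6) = 1.7918.
Apply Jensen: I(r) = log|p(0)| + Σ_k log(r/|z_k|), summed over zeros inside |z| < r.
  log(r/|z_k|) for z_k = 2: log(2.5/2) = 0.2231
  log(r/|z_k|) for z_k = 1: log(2.5/1) = 0.9163
  log(r/|z_k|) for z_k = 1: log(2.5/1) = 0.9163
  Outside zeros (-3) contribute nothing to the Jensen sum.
Sum over inside zeros: 2.0557.
I(r) = log|p(0)| + (inside sum) = 1.7918 + 2.0557 = 3.8475.
Note: since some zeros are outside |z| ≤ r, the simplified n·log(r) form does NOT apply — only the inside zeros contribute.

I(r) ≈ 3.8475.


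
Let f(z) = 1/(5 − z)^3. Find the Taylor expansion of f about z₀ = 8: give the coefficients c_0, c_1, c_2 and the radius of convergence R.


Let w = z − z₀, so z = z₀ + w.
Then 5 − z = 5 − (z₀ + w) = (5 − z₀) − w = -3 − w.
f(z) = 1/(-3 − w)^3 = (1/(-3)^3) · (1 − w/(-3))^{−3}.
By the binomial series (1−u)^{−3} = Σ_{n≥0} C(n+2, 2) u^n for |u|<1, with u = w/(-3):
  c_n = C(n+2, 2) / (-3)^(n+3).
  c_0 = 1/(-3)^3 = -1/27.
  c_1 = 3/(-3)^4 = 1/27.
  c_2 = 6/(-3)^5 = -2/81.
The series is valid for |w/d| < 1, i.e. |z − z₀| < |d|.
Radius of convergence: R = |5 − z₀| = |-3| = 3 (distance from z₀ to the singularity z = 5).

c_0 = -1/27, c_1 = 1/27, c_2 = -2/81; R = 3.


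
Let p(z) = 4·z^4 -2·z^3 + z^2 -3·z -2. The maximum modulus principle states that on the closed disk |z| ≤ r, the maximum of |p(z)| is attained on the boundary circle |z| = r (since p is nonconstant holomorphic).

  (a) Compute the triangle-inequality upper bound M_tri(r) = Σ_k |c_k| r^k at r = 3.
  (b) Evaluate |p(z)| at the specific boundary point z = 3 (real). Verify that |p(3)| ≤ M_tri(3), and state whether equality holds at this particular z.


Coefficients: c_0 = -2, c_1 = -3, c_2 = 1, c_3 = -2, c_4 = 4. Radius r = 3.
Part (a). Triangle bound: M_tri(r) = Σ_k |c_k| r^k
  = |-2|·3^0 + |-3|·3^1 + |1|·3^2 + |-2|·3^3 + |4|·3^4
  = 2 + 9 + 9 + 54 + 324 = 398.
This bounds M(r) := max_{|z|=r} |p(z)| from above; equality holds iff all terms c_k z^k can be made to align in phase at a single z on |z|=r.
Part (b). At z = 3 (real, on the circle |z| = r):
  p(3) = (-2)·3^0 + (-3)·3^1 + (1)·3^2 + (-2)·3^3 + (4)·3^4 = 268.
  |p(3)| = 268.
Check: |p(3)| = 268 ≤ 398 = M_tri(3). ✓ Equality does not hold at z = 3 (the coefficients have mixed signs, so the terms do not all align in phase there).

M_tri(3) = 398; |p(3)| = 268; equality at z=3: no.


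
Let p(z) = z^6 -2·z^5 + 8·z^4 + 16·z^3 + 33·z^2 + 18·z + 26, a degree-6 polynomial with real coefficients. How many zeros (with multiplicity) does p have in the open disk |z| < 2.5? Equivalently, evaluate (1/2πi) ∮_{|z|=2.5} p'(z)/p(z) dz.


The zeros of p are: (2 + 3i), (2 - 3i), (-1 + 1i), (-1 - 1i), (0 + 1i), (0 - 1i).
Their magnitudes are: 3.606, 3.606, 1.414, 1.414, 1, 1.
Zeros with |z| < R = 2.5: (-1 + 1i), (-1 - 1i), (0 + 1i), (0 - 1i).
Count = 4.
By the argument principle, (1/2πi) ∮_{|z|=R} p'(z)/p(z) dz equals exactly this count.

Number of zeros inside |z| < 2.5: 4.


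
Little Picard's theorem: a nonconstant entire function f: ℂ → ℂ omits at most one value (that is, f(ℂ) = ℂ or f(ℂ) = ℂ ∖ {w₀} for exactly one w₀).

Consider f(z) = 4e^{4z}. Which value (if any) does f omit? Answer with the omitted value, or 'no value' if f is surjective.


Little Picard bounds the complement of f(ℂ) to at most one point.
e^{4z} is never zero on ℂ, so 4·e^{4z} takes every value in ℂ ∖ {0}. Adding 0 shifts the range to ℂ ∖ {0}. Thus f omits exactly the value 0.

Omitted value: 0.


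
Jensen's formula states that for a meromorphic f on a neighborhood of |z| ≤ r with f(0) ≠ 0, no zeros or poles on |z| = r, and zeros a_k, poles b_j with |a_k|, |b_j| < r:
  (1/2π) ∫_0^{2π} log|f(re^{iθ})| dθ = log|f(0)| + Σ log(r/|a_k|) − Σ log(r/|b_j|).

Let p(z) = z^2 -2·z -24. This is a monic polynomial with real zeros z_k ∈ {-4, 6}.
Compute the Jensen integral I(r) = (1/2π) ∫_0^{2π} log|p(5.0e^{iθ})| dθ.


Zeros: -4, 6; r = 5.0.
Inside |z| < r: -4. Outside (|z| ≥ r): 6.
p(0) = -24, so log|p(0)| = log(24) = 3.1781.
Apply Jensen: I(r) = log|p(0)| + Σ_k log(r/|z_k|), summed over zeros inside |z| < r.
  log(r/|z_k|) for z_k = -4: log(5.0/4) = 0.2231
  Outside zeros (6) contribute nothing to the Jensen sum.
Sum over inside zeros: 0.2231.
I(r) = log|p(0)| + (inside sum) = 3.1781 + 0.2231 = 3.4012.
Note: since some zeros are outside |z| ≤ r, the simplified n·log(r) form does NOT apply — only the inside zeros contribute.

I(r) ≈ 3.4012.


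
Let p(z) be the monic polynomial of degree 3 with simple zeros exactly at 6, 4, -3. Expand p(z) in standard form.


The polynomial is p(z) = ∏_{α ∈ S} (z − α), where S = {6, 4, -3}.
Expanding the product yields: p(z) = z^3 -7·z^2 -6·z + 72.
The resulting polynomial has degree 3 and real coefficients as required.

p(z) = z^3 -7·z^2 -6·z + 72.


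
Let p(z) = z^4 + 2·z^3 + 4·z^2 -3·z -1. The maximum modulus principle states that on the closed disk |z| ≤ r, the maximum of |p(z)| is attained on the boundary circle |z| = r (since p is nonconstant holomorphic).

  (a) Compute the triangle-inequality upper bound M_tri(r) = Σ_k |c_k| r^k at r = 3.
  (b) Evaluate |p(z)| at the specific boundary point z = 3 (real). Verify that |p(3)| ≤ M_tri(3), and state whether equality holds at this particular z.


Coefficients: c_0 = -1, c_1 = -3, c_2 = 4, c_3 = 2, c_4 = 1. Radius r = 3.
Part (a). Triangle bound: M_tri(r) = Σ_k |c_k| r^k
  = |-1|·3^0 + |-3|·3^1 + |4|·3^2 + |2|·3^3 + |1|·3^4
  = 1 + 9 + 36 + 54 + 81 = 181.
This bounds M(r) := max_{|z|=r} |p(z)| from above; equality holds iff all terms c_k z^k can be made to align in phase at a single z on |z|=r.
Part (b). At z = 3 (real, on the circle |z| = r):
  p(3) = (-1)·3^0 + (-3)·3^1 + (4)·3^2 + (2)·3^3 + (1)·3^4 = 161.
  |p(3)| = 161.
Check: |p(3)| = 161 ≤ 181 = M_tri(3). ✓ Equality does not hold at z = 3 (the coefficients have mixed signs, so the terms do not all align in phase there).

M_tri(3) = 181; |p(3)| = 161; equality at z=3: no.


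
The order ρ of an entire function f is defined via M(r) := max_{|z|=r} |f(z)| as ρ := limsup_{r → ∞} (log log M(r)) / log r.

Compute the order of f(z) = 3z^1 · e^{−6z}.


M(r) = max_{|z|=r} |3|·|z|^1·|e^{−6z}| = 3·r^1 · e^{6r^1} (the factors attain their maxima compatibly on |z|=r). Then log M(r) = log 3 + 1·log r + 6r^1, dominated by the last term, so log log M(r) ~ 1·log r. The polynomial factor 3z^1 contributes only a log r term and does not affect the order. ρ = 1.
Therefore ρ = 1.

Order ρ = 1.


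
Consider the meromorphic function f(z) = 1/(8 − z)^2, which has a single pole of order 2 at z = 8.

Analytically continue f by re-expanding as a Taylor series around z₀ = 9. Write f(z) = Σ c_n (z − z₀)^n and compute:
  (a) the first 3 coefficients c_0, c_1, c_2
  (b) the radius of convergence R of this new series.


Let w = z − z₀, so z = z₀ + w.
Then 8 − z = 8 − (z₀ + w) = (8 − z₀) − w = -1 − w.
f(z) = 1/(-1 − w)^2 = (1/(-1)^2) · (1 − w/(-1))^{−2}.
By the binomial series (1−u)^{−2} = Σ_{n≥0} C(n+1, 1) u^n for |u|<1, with u = w/(-1):
  c_n = C(n+1, 1) / (-1)^(n+2).
  c_0 = 1/(-1)^2 = 1.
  c_1 = 2/(-1)^3 = -2.
  c_2 = 3/(-1)^4 = 3.
The series is valid for |w/d| < 1, i.e. |z − z₀| < |d|.
Radius of convergence: R = |8 − z₀| = |-1| = 1 (distance from z₀ to the singularity z = 8).

c_0 = 1, c_1 = -2, c_2 = 3; R = 1.


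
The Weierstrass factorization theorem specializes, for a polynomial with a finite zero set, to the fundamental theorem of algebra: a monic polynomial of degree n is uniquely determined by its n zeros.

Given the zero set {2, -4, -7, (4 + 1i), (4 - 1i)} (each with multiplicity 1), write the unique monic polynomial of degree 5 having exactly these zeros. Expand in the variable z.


The polynomial is p(z) = ∏_{α ∈ S} (z − α), where S = {2, -4, -7, (4 + 1i), (4 - 1i)}.
Expanding the product yields: p(z) = z^5 + z^4 -49·z^3 + 49·z^2 + 550·z -952.
Note conjugate pairs combine to real quadratics: (z − (4+1i))(z − (4−1i)) = z² − 8z + 17.
The resulting polynomial has degree 5 and real coefficients as required.

p(z) = z^5 + z^4 -49·z^3 + 49·z^2 + 550·z -952.


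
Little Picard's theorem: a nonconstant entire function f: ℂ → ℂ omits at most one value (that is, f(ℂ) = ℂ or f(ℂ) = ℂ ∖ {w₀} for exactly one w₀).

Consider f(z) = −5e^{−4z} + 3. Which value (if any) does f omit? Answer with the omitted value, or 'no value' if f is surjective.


Little Picard bounds the complement of f(ℂ) to at most one point.
e^{−4z} is never zero on ℂ, so -5·e^{−4z} takes every value in ℂ ∖ {0}. Adding 3 shifts the range to ℂ ∖ {3}. Thus f omits exactly the value 3.

Omitted value: 3.


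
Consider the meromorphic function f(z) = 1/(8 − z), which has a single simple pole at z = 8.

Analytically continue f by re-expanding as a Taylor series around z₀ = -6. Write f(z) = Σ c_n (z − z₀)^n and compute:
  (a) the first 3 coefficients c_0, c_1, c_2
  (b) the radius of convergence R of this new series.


Let w = z − z₀, so z = z₀ + w.
Then 8 − z = 8 − (z₀ + w) = (8 − z₀) − w = 14 − w.
f(z) = 1/(14 − w) = (1/(14)) · 1/(1 − w/(14)) = Σ_{n≥0} w^n / (14)^(n+1).
So c_n = 1/(14)^(n+1):
  c_0 = 1/(14)^1 = 1/14.
  c_1 = 1/(14)^2 = 1/196.
  c_2 = 1/(14)^3 = 1/2744.
The series is valid for |w/d| < 1, i.e. |z − z₀| < |d|.
Radius of convergence: R = |8 − z₀| = |14| = 14 (distance from z₀ to the singularity z = 8).

c_0 = 1/14, c_1 = 1/196, c_2 = 1/2744; R = 14.


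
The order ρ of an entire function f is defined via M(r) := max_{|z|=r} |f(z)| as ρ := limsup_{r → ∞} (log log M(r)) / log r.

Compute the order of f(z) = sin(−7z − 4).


sin(w) is a linear combination of e^{iw} and e^{−iw} (or e^w, e^{−w} in the hyperbolic case), so |sin(w)| ≤ e^{|w|}. With w = −7z − 4, |w| ≤ 7|z| + 4 = 7r + 4 on |z| = r, giving M(r) ≤ e^{7r + 4}, so ρ ≤ 1. On a suitable ray (z = it for sin/cos; z = t for sinh/cosh, t real → ∞), |sin(−7z − 4)| grows like e^{7|t|}/2, so ρ ≥ 1. Hence ρ = 1.
Therefore ρ = 1.

Order ρ = 1.


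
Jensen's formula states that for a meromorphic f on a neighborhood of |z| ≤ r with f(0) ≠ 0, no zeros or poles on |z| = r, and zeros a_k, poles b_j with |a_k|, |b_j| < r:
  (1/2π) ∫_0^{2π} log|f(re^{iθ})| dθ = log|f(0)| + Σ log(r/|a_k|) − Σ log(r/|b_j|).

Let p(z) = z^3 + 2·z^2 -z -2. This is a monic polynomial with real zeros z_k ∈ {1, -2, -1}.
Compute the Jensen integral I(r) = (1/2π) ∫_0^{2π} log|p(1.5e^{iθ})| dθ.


Zeros: -2, -1, 1; r = 1.5.
Inside |z| < r: -1, 1. Outside (|z| ≥ r): -2.
p(0) = -2, so log|p(0)| = log(2) = 0.6931.
Apply Jensen: I(r) = log|p(0)| + Σ_k log(r/|z_k|), summed over zeros inside |z| < r.
  log(r/|z_k|) for z_k = 1: log(1.5/1) = 0.4055
  log(r/|z_k|) for z_k = -1: log(1.5/1) = 0.4055
  Outside zeros (-2) contribute nothing to the Jensen sum.
Sum over inside zeros: 0.8109.
I(r) = log|p(0)| + (inside sum) = 0.6931 + 0.8109 = 1.5041.
Note: since some zeros are outside |z| ≤ r, the simplified n·log(r) form does NOT apply — only the inside zeros contribute.

I(r) ≈ 1.5041.


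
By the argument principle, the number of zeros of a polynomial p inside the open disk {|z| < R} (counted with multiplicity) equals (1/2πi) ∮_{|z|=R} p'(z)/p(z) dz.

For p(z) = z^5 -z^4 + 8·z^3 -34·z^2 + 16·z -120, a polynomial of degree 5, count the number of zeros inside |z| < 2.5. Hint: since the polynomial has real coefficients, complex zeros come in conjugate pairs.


The zeros of p are: 3, (-1 + 3i), (-1 - 3i), (0 + 2i), (0 - 2i).
Their magnitudes are: 3, 3.162, 3.162, 2, 2.
Zeros with |z| < R = 2.5: (0 + 2i), (0 - 2i).
Count = 2.
By the argument principle, (1/2πi) ∮_{|z|=R} p'(z)/p(z) dz equals exactly this count.

Number of zeros inside |z| < 2.5: 2.


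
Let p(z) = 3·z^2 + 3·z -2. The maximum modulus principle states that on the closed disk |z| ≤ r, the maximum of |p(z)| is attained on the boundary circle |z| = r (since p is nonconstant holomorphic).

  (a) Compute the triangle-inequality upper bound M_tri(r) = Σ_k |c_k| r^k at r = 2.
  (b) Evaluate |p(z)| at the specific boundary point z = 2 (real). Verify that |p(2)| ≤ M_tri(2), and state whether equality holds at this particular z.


Coefficients: c_0 = -2, c_1 = 3, c_2 = 3. Radius r = 2.
Part (a). Triangle bound: M_tri(r) = Σ_k |c_k| r^k
  = |-2|·2^0 + |3|·2^1 + |3|·2^2
  = 2 + 6 + 12 = 20.
This bounds M(r) := max_{|z|=r} |p(z)| from above; equality holds iff all terms c_k z^k can be made to align in phase at a single z on |z|=r.
Part (b). At z = 2 (real, on the circle |z| = r):
  p(2) = (-2)·2^0 + (3)·2^1 + (3)·2^2 = 16.
  |p(2)| = 16.
Check: |p(2)| = 16 ≤ 20 = M_tri(2). ✓ Equality does not hold at z = 2 (the coefficients have mixed signs, so the terms do not all align in phase there).

M_tri(2) = 20; |p(2)| = 16; equality at z=2: no.


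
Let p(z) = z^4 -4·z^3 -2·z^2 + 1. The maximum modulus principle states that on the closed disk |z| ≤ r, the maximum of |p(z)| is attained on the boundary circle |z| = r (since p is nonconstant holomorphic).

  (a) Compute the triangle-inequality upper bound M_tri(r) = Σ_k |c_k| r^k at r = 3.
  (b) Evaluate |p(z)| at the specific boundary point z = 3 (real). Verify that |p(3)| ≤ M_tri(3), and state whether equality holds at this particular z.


Coefficients: c_0 = 1, c_1 = 0, c_2 = -2, c_3 = -4, c_4 = 1. Radius r = 3.
Part (a). Triangle bound: M_tri(r) = Σ_k |c_k| r^k
  = |1|·3^0 + |0|·3^1 + |-2|·3^2 + |-4|·3^3 + |1|·3^4
  = 1 + 0 + 18 + 108 + 81 = 208.
This bounds M(r) := max_{|z|=r} |p(z)| from above; equality holds iff all terms c_k z^k can be made to align in phase at a single z on |z|=r.
Part (b). At z = 3 (real, on the circle |z| = r):
  p(3) = (1)·3^0 + (0)·3^1 + (-2)·3^2 + (-4)·3^3 + (1)·3^4 = -44.
  |p(3)| = 44.
Check: |p(3)| = 44 ≤ 208 = M_tri(3). ✓ Equality does not hold at z = 3 (the coefficients have mixed signs, so the terms do not all align in phase there).

M_tri(3) = 208; |p(3)| = 44; equality at z=3: no.


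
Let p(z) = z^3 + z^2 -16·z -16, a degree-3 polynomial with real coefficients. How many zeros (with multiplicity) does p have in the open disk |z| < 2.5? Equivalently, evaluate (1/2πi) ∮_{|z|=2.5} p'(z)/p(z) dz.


The zeros of p are: 4, -1, -4.
Their magnitudes are: 4, 1, 4.
Zeros with |z| < R = 2.5: -1.
Count = 1.
By the argument principle, (1/2πi) ∮_{|z|=R} p'(z)/p(z) dz equals exactly this count.

Number of zeros inside |z| < 2.5: 1.


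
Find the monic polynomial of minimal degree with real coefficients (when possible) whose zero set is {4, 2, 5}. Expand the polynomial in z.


The polynomial is p(z) = ∏_{α ∈ S} (z − α), where S = {4, 2, 5}.
Expanding the product yields: p(z) = z^3 -11·z^2 + 38·z -40.
The resulting polynomial has degree 3 and real coefficients as required.

p(z) = z^3 -11·z^2 + 38·z -40.


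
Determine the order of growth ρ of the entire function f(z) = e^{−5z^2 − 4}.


|e^{−5z^2 − 4}| = e^{Re(-5·z^2) + -4} ≤ e^{5|z|^2 + -4} = e^{5r^2 + -4} on |z| = r, so ρ ≤ 2. Choosing z on |z|=r so that -5·z^2 is real positive (always possible by picking arg z appropriately) gives |f(z)| = e^{5r^2 + -4}, matching the bound. The additive constant -4 does not affect log log M(r) ~ 2·log r. Hence ρ = 2.
Therefore ρ = 2.

Order ρ = 2.


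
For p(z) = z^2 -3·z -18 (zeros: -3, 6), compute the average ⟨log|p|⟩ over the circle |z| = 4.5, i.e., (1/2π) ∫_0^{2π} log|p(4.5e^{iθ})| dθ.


Zeros: -3, 6; r = 4.5.
Inside |z| < r: -3. Outside (|z| ≥ r): 6.
p(0) = -18, so log|p(0)| = log(18) = 2.8904.
Apply Jensen: I(r) = log|p(0)| + Σ_k log(r/|z_k|), summed over zeros inside |z| < r.
  log(r/|z_k|) for z_k = -3: log(4.5/3) = 0.4055
  Outside zeros (6) contribute nothing to the Jensen sum.
Sum over inside zeros: 0.4055.
I(r) = log|p(0)| + (inside sum) = 2.8904 + 0.4055 = 3.2958.
Note: since some zeros are outside |z| ≤ r, the simplified n·log(r) form does NOT apply — only the inside zeros contribute.

I(r) ≈ 3.2958.


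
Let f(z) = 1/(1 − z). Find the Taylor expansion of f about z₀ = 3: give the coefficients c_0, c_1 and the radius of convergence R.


Let w = z − z₀, so z = z₀ + w.
Then 1 − z = 1 − (z₀ + w) = (1 − z₀) − w = -2 − w.
f(z) = 1/(-2 − w) = (1/(-2)) · 1/(1 − w/(-2)) = Σ_{n≥0} w^n / (-2)^(n+1).
So c_n = 1/(-2)^(n+1):
  c_0 = 1/(-2)^1 = -1/2.
  c_1 = 1/(-2)^2 = 1/4.
The series is valid for |w/d| < 1, i.e. |z − z₀| < |d|.
Radius of convergence: R = |1 − z₀| = |-2| = 2 (distance from z₀ to the singularity z = 1).

c_0 = -1/2, c_1 = 1/4; R = 2.


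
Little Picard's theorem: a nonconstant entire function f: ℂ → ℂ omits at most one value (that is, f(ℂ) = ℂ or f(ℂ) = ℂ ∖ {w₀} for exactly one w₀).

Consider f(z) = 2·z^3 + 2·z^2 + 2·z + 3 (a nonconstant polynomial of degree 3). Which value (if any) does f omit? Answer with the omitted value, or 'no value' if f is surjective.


Little Picard bounds the complement of f(ℂ) to at most one point.
For every w ∈ ℂ, the equation p(z) − w = 0 is a nonconstant polynomial in z and hence has at least one root by the fundamental theorem of algebra. So p is surjective onto ℂ, omitting no value.

Omitted value: no value.


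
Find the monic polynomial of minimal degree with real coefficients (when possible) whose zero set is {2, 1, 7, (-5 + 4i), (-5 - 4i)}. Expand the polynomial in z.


The polynomial is p(z) = ∏_{α ∈ S} (z − α), where S = {2, 1, 7, (-5 + 4i), (-5 - 4i)}.
Expanding the product yields: p(z) = z^5 -36·z^3 -194·z^2 + 803·z -574.
Note conjugate pairs combine to real quadratics: (z − (-5+4i))(z − (-5−4i)) = z² + 10z + 41.
The resulting polynomial has degree 5 and real coefficients as required.

p(z) = z^5 -36·z^3 -194·z^2 + 803·z -574.


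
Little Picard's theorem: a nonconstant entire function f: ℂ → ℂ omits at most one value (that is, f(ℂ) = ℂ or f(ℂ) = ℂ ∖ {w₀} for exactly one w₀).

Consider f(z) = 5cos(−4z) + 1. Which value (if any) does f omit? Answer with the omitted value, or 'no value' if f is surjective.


Little Picard bounds the complement of f(ℂ) to at most one point.
cos is entire and surjective onto ℂ: for every w ∈ ℂ, cos(ζ) = w has a solution ζ ∈ ℂ (e.g., via the complex inverse arccos). With ζ = −4z this gives z = ζ/(-4). Then 5·cos(−4z) takes every value in 5·ℂ = ℂ, and adding 1 is a bijection of ℂ. So f is surjective and omits no value. (Note: only on the real line is cos bounded by [−1, 1].)

Omitted value: no value.


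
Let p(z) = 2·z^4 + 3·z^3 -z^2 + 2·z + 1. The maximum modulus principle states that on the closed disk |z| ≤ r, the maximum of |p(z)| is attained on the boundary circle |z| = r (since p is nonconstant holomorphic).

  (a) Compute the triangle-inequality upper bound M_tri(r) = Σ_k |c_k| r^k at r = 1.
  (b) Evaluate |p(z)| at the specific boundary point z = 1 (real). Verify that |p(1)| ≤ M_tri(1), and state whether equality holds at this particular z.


Coefficients: c_0 = 1, c_1 = 2, c_2 = -1, c_3 = 3, c_4 = 2. Radius r = 1.
Part (a). Triangle bound: M_tri(r) = Σ_k |c_k| r^k
  = |1|·1^0 + |2|·1^1 + |-1|·1^2 + |3|·1^3 + |2|·1^4
  = 1 + 2 + 1 + 3 + 2 = 9.
This bounds M(r) := max_{|z|=r} |p(z)| from above; equality holds iff all terms c_k z^k can be made to align in phase at a single z on |z|=r.
Part (b). At z = 1 (real, on the circle |z| = r):
  p(1) = (1)·1^0 + (2)·1^1 + (-1)·1^2 + (3)·1^3 + (2)·1^4 = 7.
  |p(1)| = 7.
Check: |p(1)| = 7 ≤ 9 = M_tri(1). ✓ Equality does not hold at z = 1 (the coefficients have mixed signs, so the terms do not all align in phase there).

M_tri(1) = 9; |p(1)| = 7; equality at z=1: no.


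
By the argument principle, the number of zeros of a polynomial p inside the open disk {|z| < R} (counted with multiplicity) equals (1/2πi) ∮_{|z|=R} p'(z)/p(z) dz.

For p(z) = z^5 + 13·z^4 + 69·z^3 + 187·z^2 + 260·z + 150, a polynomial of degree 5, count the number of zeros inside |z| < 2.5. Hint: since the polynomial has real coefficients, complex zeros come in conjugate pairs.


The zeros of p are: -3, (-2 + 1i), (-2 - 1i), (-3 + 1i), (-3 - 1i).
Their magnitudes are: 3, 2.236, 2.236, 3.162, 3.162.
Zeros with |z| < R = 2.5: (-2 + 1i), (-2 - 1i).
Count = 2.
By the argument principle, (1/2πi) ∮_{|z|=R} p'(z)/p(z) dz equals exactly this count.

Number of zeros inside |z| < 2.5: 2.


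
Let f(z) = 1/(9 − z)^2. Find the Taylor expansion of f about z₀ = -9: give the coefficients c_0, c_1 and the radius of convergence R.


Let w = z − z₀, so z = z₀ + w.
Then 9 − z = 9 − (z₀ + w) = (9 − z₀) − w = 18 − w.
f(z) = 1/(18 − w)^2 = (1/(18)^2) · (1 − w/(18))^{−2}.
By the binomial series (1−u)^{−2} = Σ_{n≥0} C(n+1, 1) u^n for |u|<1, with u = w/(18):
  c_n = C(n+1, 1) / (18)^(n+2).
  c_0 = 1/(18)^2 = 1/324.
  c_1 = 2/(18)^3 = 1/2916.
The series is valid for |w/d| < 1, i.e. |z − z₀| < |d|.
Radius of convergence: R = |9 − z₀| = |18| = 18 (distance from z₀ to the singularity z = 9).

c_0 = 1/324, c_1 = 1/2916; R = 18.


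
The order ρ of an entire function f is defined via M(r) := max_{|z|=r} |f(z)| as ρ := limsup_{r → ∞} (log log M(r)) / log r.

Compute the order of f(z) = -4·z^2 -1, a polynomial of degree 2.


|f(z)| ≤ Σ|c_k|·r^k = O(r^2) as r → ∞. Polynomial growth is O(e^{r^ε}) for every ε > 0 (since r^2/e^{r^ε} → 0), so ρ ≤ ε for all ε > 0, i.e. ρ = 0. Every nonconstant polynomial has order 0.
Therefore ρ = 0.

Order ρ = 0.


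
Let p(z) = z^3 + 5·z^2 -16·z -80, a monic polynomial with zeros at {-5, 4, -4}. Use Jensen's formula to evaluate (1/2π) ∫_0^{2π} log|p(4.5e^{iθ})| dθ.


Zeros: -5, -4, 4; r = 4.5.
Inside |z| < r: -4, 4. Outside (|z| ≥ r): -5.
p(0) = -80, so log|p(0)| = log(80) = 4.3820.
Apply Jensen: I(r) = log|p(0)| + Σ_k log(r/|z_k|), summed over zeros inside |z| < r.
  log(r/|z_k|) for z_k = 4: log(4.5/4) = 0.1178
  log(r/|z_k|) for z_k = -4: log(4.5/4) = 0.1178
  Outside zeros (-5) contribute nothing to the Jensen sum.
Sum over inside zeros: 0.2356.
I(r) = log|p(0)| + (inside sum) = 4.3820 + 0.2356 = 4.6176.
Note: since some zeros are outside |z| ≤ r, the simplified n·log(r) form does NOT apply — only the inside zeros contribute.

I(r) ≈ 4.6176.


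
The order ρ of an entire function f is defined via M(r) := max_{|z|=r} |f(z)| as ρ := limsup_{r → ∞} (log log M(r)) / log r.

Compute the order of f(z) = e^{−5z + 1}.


|e^{−5z + 1}| = e^{Re(-5·z) + 1} ≤ e^{5|z|^1 + 1} = e^{5r^1 + 1} on |z| = r, so ρ ≤ 1. Choosing z on |z|=r so that -5·z is real positive (always possible by picking arg z appropriately) gives |f(z)| = e^{5r^1 + 1}, matching the bound. The additive constant 1 does not affect log log M(r) ~ 1·log r. Hence ρ = 1.
Therefore ρ = 1.

Order ρ = 1.


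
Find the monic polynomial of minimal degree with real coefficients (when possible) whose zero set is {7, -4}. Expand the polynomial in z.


The polynomial is p(z) = ∏_{α ∈ S} (z − α), where S = {7, -4}.
Expanding the product yields: p(z) = z^2 -3·z -28.
The resulting polynomial has degree 2 and real coefficients as required.

p(z) = z^2 -3·z -28.


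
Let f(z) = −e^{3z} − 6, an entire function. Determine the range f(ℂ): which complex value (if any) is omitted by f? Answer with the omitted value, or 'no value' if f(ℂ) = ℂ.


Little Picard bounds the complement of f(ℂ) to at most one point.
e^{3z} is never zero on ℂ, so -1·e^{3z} takes every value in ℂ ∖ {0}. Adding -6 shifts the range to ℂ ∖ {-6}. Thus f omits exactly the value -6.

Omitted value: -6.


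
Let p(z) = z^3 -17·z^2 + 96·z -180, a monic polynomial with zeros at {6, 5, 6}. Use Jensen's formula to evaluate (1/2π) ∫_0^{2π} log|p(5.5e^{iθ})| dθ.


Zeros: 5, 6, 6; r = 5.5.
Inside |z| < r: 5. Outside (|z| ≥ r): 6, 6.
p(0) = -180, so log|p(0)| = log(180) = 5.1930.
Apply Jensen: I(r) = log|p(0)| + Σ_k log(r/|z_k|), summed over zeros inside |z| < r.
  log(r/|z_k|) for z_k = 5: log(5.5/5) = 0.0953
  Outside zeros (6, 6) contribute nothing to the Jensen sum.
Sum over inside zeros: 0.0953.
I(r) = log|p(0)| + (inside sum) = 5.1930 + 0.0953 = 5.2883.
Note: since some zeros are outside |z| ≤ r, the simplified n·log(r) form does NOT apply — only the inside zeros contribute.

I(r) ≈ 5.2883.
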